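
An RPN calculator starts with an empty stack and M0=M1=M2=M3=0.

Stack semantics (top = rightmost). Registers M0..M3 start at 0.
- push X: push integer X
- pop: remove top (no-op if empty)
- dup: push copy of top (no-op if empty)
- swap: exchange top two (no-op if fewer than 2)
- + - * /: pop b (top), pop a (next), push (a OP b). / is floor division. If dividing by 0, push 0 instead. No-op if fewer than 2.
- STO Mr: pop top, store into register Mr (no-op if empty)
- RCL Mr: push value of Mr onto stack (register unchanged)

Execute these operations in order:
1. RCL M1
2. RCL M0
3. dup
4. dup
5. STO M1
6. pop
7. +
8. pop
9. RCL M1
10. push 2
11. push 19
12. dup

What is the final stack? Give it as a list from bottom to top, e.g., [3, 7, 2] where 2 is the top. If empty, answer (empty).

Answer: [0, 2, 19, 19]

Derivation:
After op 1 (RCL M1): stack=[0] mem=[0,0,0,0]
After op 2 (RCL M0): stack=[0,0] mem=[0,0,0,0]
After op 3 (dup): stack=[0,0,0] mem=[0,0,0,0]
After op 4 (dup): stack=[0,0,0,0] mem=[0,0,0,0]
After op 5 (STO M1): stack=[0,0,0] mem=[0,0,0,0]
After op 6 (pop): stack=[0,0] mem=[0,0,0,0]
After op 7 (+): stack=[0] mem=[0,0,0,0]
After op 8 (pop): stack=[empty] mem=[0,0,0,0]
After op 9 (RCL M1): stack=[0] mem=[0,0,0,0]
After op 10 (push 2): stack=[0,2] mem=[0,0,0,0]
After op 11 (push 19): stack=[0,2,19] mem=[0,0,0,0]
After op 12 (dup): stack=[0,2,19,19] mem=[0,0,0,0]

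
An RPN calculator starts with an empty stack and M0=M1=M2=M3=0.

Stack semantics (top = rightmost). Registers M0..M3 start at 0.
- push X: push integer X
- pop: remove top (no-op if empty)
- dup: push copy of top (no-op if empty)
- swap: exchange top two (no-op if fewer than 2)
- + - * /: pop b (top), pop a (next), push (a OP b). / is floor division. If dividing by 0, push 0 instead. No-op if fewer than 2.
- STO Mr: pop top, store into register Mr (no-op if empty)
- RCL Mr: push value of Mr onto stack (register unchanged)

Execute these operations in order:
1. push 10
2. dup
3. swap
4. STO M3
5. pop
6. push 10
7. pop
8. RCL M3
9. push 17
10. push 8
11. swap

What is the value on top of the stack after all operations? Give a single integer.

After op 1 (push 10): stack=[10] mem=[0,0,0,0]
After op 2 (dup): stack=[10,10] mem=[0,0,0,0]
After op 3 (swap): stack=[10,10] mem=[0,0,0,0]
After op 4 (STO M3): stack=[10] mem=[0,0,0,10]
After op 5 (pop): stack=[empty] mem=[0,0,0,10]
After op 6 (push 10): stack=[10] mem=[0,0,0,10]
After op 7 (pop): stack=[empty] mem=[0,0,0,10]
After op 8 (RCL M3): stack=[10] mem=[0,0,0,10]
After op 9 (push 17): stack=[10,17] mem=[0,0,0,10]
After op 10 (push 8): stack=[10,17,8] mem=[0,0,0,10]
After op 11 (swap): stack=[10,8,17] mem=[0,0,0,10]

Answer: 17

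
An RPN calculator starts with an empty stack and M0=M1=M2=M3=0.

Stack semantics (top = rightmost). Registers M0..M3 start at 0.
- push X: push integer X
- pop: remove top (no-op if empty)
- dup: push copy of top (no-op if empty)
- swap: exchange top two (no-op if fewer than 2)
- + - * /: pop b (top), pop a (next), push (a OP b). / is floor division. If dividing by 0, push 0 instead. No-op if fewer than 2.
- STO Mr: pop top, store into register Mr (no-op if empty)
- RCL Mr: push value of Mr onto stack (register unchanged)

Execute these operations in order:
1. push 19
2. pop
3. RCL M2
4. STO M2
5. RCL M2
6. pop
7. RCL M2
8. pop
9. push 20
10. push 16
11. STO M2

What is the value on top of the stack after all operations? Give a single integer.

Answer: 20

Derivation:
After op 1 (push 19): stack=[19] mem=[0,0,0,0]
After op 2 (pop): stack=[empty] mem=[0,0,0,0]
After op 3 (RCL M2): stack=[0] mem=[0,0,0,0]
After op 4 (STO M2): stack=[empty] mem=[0,0,0,0]
After op 5 (RCL M2): stack=[0] mem=[0,0,0,0]
After op 6 (pop): stack=[empty] mem=[0,0,0,0]
After op 7 (RCL M2): stack=[0] mem=[0,0,0,0]
After op 8 (pop): stack=[empty] mem=[0,0,0,0]
After op 9 (push 20): stack=[20] mem=[0,0,0,0]
After op 10 (push 16): stack=[20,16] mem=[0,0,0,0]
After op 11 (STO M2): stack=[20] mem=[0,0,16,0]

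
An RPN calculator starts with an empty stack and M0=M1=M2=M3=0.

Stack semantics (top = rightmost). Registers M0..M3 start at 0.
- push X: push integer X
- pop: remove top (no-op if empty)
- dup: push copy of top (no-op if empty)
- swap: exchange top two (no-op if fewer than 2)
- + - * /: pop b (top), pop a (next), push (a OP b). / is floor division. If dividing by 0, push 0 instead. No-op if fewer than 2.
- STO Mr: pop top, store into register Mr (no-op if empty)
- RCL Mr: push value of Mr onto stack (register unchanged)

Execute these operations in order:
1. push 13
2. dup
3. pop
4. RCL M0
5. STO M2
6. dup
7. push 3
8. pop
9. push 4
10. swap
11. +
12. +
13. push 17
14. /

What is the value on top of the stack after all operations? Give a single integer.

After op 1 (push 13): stack=[13] mem=[0,0,0,0]
After op 2 (dup): stack=[13,13] mem=[0,0,0,0]
After op 3 (pop): stack=[13] mem=[0,0,0,0]
After op 4 (RCL M0): stack=[13,0] mem=[0,0,0,0]
After op 5 (STO M2): stack=[13] mem=[0,0,0,0]
After op 6 (dup): stack=[13,13] mem=[0,0,0,0]
After op 7 (push 3): stack=[13,13,3] mem=[0,0,0,0]
After op 8 (pop): stack=[13,13] mem=[0,0,0,0]
After op 9 (push 4): stack=[13,13,4] mem=[0,0,0,0]
After op 10 (swap): stack=[13,4,13] mem=[0,0,0,0]
After op 11 (+): stack=[13,17] mem=[0,0,0,0]
After op 12 (+): stack=[30] mem=[0,0,0,0]
After op 13 (push 17): stack=[30,17] mem=[0,0,0,0]
After op 14 (/): stack=[1] mem=[0,0,0,0]

Answer: 1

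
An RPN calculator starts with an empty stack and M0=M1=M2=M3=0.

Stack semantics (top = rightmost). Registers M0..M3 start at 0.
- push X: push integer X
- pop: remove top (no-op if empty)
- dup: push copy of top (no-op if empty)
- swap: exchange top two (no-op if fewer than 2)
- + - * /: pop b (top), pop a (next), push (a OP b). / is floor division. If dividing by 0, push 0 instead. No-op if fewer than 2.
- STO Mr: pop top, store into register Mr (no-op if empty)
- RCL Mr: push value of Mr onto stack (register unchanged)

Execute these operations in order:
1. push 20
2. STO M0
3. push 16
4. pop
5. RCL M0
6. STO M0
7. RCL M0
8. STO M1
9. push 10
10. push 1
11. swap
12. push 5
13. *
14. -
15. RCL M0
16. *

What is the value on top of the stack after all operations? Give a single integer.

Answer: -980

Derivation:
After op 1 (push 20): stack=[20] mem=[0,0,0,0]
After op 2 (STO M0): stack=[empty] mem=[20,0,0,0]
After op 3 (push 16): stack=[16] mem=[20,0,0,0]
After op 4 (pop): stack=[empty] mem=[20,0,0,0]
After op 5 (RCL M0): stack=[20] mem=[20,0,0,0]
After op 6 (STO M0): stack=[empty] mem=[20,0,0,0]
After op 7 (RCL M0): stack=[20] mem=[20,0,0,0]
After op 8 (STO M1): stack=[empty] mem=[20,20,0,0]
After op 9 (push 10): stack=[10] mem=[20,20,0,0]
After op 10 (push 1): stack=[10,1] mem=[20,20,0,0]
After op 11 (swap): stack=[1,10] mem=[20,20,0,0]
After op 12 (push 5): stack=[1,10,5] mem=[20,20,0,0]
After op 13 (*): stack=[1,50] mem=[20,20,0,0]
After op 14 (-): stack=[-49] mem=[20,20,0,0]
After op 15 (RCL M0): stack=[-49,20] mem=[20,20,0,0]
After op 16 (*): stack=[-980] mem=[20,20,0,0]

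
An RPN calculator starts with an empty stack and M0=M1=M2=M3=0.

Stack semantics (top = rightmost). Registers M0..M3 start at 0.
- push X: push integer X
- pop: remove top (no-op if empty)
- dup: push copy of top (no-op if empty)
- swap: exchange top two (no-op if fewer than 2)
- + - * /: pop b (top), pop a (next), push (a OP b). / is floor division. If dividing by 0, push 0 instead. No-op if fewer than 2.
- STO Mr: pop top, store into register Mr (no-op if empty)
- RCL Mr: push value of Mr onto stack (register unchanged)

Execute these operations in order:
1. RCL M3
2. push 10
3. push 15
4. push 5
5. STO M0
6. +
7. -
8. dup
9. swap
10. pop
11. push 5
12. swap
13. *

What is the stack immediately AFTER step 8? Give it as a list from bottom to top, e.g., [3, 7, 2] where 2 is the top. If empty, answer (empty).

After op 1 (RCL M3): stack=[0] mem=[0,0,0,0]
After op 2 (push 10): stack=[0,10] mem=[0,0,0,0]
After op 3 (push 15): stack=[0,10,15] mem=[0,0,0,0]
After op 4 (push 5): stack=[0,10,15,5] mem=[0,0,0,0]
After op 5 (STO M0): stack=[0,10,15] mem=[5,0,0,0]
After op 6 (+): stack=[0,25] mem=[5,0,0,0]
After op 7 (-): stack=[-25] mem=[5,0,0,0]
After op 8 (dup): stack=[-25,-25] mem=[5,0,0,0]

[-25, -25]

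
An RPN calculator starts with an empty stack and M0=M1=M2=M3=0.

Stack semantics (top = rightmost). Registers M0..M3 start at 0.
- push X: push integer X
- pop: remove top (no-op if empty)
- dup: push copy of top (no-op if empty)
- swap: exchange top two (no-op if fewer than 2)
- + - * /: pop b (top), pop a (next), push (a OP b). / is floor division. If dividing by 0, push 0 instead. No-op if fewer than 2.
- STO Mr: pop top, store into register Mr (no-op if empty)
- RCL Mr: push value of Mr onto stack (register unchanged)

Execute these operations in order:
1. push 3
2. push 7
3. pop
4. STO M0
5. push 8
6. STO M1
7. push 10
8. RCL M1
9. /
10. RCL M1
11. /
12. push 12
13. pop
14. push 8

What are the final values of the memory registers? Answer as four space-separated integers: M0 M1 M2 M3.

After op 1 (push 3): stack=[3] mem=[0,0,0,0]
After op 2 (push 7): stack=[3,7] mem=[0,0,0,0]
After op 3 (pop): stack=[3] mem=[0,0,0,0]
After op 4 (STO M0): stack=[empty] mem=[3,0,0,0]
After op 5 (push 8): stack=[8] mem=[3,0,0,0]
After op 6 (STO M1): stack=[empty] mem=[3,8,0,0]
After op 7 (push 10): stack=[10] mem=[3,8,0,0]
After op 8 (RCL M1): stack=[10,8] mem=[3,8,0,0]
After op 9 (/): stack=[1] mem=[3,8,0,0]
After op 10 (RCL M1): stack=[1,8] mem=[3,8,0,0]
After op 11 (/): stack=[0] mem=[3,8,0,0]
After op 12 (push 12): stack=[0,12] mem=[3,8,0,0]
After op 13 (pop): stack=[0] mem=[3,8,0,0]
After op 14 (push 8): stack=[0,8] mem=[3,8,0,0]

Answer: 3 8 0 0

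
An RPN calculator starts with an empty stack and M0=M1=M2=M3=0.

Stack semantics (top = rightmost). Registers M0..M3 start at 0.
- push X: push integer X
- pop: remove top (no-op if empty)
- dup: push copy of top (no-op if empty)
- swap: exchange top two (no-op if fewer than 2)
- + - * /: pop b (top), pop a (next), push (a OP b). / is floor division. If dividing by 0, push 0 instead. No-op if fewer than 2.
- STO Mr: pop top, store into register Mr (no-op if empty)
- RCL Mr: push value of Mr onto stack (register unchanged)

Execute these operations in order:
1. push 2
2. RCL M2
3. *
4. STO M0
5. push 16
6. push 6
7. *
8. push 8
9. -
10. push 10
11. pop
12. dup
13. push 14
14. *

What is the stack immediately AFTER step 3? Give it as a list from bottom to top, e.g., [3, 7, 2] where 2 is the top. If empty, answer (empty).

After op 1 (push 2): stack=[2] mem=[0,0,0,0]
After op 2 (RCL M2): stack=[2,0] mem=[0,0,0,0]
After op 3 (*): stack=[0] mem=[0,0,0,0]

[0]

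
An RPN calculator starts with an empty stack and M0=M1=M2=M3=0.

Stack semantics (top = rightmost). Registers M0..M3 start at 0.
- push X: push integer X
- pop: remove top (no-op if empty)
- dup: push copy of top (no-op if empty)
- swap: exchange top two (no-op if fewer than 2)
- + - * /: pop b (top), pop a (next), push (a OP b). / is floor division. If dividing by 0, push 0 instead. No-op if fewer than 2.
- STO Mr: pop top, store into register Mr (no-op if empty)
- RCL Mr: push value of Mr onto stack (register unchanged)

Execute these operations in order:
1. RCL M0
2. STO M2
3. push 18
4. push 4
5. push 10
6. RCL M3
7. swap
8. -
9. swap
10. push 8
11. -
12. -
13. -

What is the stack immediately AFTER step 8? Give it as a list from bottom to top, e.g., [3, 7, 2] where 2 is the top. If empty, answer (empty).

After op 1 (RCL M0): stack=[0] mem=[0,0,0,0]
After op 2 (STO M2): stack=[empty] mem=[0,0,0,0]
After op 3 (push 18): stack=[18] mem=[0,0,0,0]
After op 4 (push 4): stack=[18,4] mem=[0,0,0,0]
After op 5 (push 10): stack=[18,4,10] mem=[0,0,0,0]
After op 6 (RCL M3): stack=[18,4,10,0] mem=[0,0,0,0]
After op 7 (swap): stack=[18,4,0,10] mem=[0,0,0,0]
After op 8 (-): stack=[18,4,-10] mem=[0,0,0,0]

[18, 4, -10]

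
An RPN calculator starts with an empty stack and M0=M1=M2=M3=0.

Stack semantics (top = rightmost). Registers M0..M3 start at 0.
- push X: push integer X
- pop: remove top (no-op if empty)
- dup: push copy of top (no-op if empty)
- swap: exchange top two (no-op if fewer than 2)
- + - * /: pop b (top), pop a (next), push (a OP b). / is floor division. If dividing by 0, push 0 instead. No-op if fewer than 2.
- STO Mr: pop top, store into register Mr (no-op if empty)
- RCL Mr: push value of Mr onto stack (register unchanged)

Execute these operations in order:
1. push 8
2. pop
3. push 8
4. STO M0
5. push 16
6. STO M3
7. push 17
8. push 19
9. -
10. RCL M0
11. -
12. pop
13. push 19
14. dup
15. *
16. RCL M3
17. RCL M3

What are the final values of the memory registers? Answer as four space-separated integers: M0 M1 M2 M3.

After op 1 (push 8): stack=[8] mem=[0,0,0,0]
After op 2 (pop): stack=[empty] mem=[0,0,0,0]
After op 3 (push 8): stack=[8] mem=[0,0,0,0]
After op 4 (STO M0): stack=[empty] mem=[8,0,0,0]
After op 5 (push 16): stack=[16] mem=[8,0,0,0]
After op 6 (STO M3): stack=[empty] mem=[8,0,0,16]
After op 7 (push 17): stack=[17] mem=[8,0,0,16]
After op 8 (push 19): stack=[17,19] mem=[8,0,0,16]
After op 9 (-): stack=[-2] mem=[8,0,0,16]
After op 10 (RCL M0): stack=[-2,8] mem=[8,0,0,16]
After op 11 (-): stack=[-10] mem=[8,0,0,16]
After op 12 (pop): stack=[empty] mem=[8,0,0,16]
After op 13 (push 19): stack=[19] mem=[8,0,0,16]
After op 14 (dup): stack=[19,19] mem=[8,0,0,16]
After op 15 (*): stack=[361] mem=[8,0,0,16]
After op 16 (RCL M3): stack=[361,16] mem=[8,0,0,16]
After op 17 (RCL M3): stack=[361,16,16] mem=[8,0,0,16]

Answer: 8 0 0 16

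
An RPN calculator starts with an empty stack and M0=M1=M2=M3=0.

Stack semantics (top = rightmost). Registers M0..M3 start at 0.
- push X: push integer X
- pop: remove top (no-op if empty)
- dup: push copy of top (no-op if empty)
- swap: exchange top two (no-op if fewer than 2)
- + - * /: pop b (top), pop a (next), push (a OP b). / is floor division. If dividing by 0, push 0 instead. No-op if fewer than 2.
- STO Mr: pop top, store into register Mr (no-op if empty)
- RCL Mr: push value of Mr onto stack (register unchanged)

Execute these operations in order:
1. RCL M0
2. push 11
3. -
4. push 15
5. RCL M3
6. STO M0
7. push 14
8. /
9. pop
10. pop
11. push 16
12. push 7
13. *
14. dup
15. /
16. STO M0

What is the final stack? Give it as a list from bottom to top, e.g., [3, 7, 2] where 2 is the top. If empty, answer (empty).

After op 1 (RCL M0): stack=[0] mem=[0,0,0,0]
After op 2 (push 11): stack=[0,11] mem=[0,0,0,0]
After op 3 (-): stack=[-11] mem=[0,0,0,0]
After op 4 (push 15): stack=[-11,15] mem=[0,0,0,0]
After op 5 (RCL M3): stack=[-11,15,0] mem=[0,0,0,0]
After op 6 (STO M0): stack=[-11,15] mem=[0,0,0,0]
After op 7 (push 14): stack=[-11,15,14] mem=[0,0,0,0]
After op 8 (/): stack=[-11,1] mem=[0,0,0,0]
After op 9 (pop): stack=[-11] mem=[0,0,0,0]
After op 10 (pop): stack=[empty] mem=[0,0,0,0]
After op 11 (push 16): stack=[16] mem=[0,0,0,0]
After op 12 (push 7): stack=[16,7] mem=[0,0,0,0]
After op 13 (*): stack=[112] mem=[0,0,0,0]
After op 14 (dup): stack=[112,112] mem=[0,0,0,0]
After op 15 (/): stack=[1] mem=[0,0,0,0]
After op 16 (STO M0): stack=[empty] mem=[1,0,0,0]

Answer: (empty)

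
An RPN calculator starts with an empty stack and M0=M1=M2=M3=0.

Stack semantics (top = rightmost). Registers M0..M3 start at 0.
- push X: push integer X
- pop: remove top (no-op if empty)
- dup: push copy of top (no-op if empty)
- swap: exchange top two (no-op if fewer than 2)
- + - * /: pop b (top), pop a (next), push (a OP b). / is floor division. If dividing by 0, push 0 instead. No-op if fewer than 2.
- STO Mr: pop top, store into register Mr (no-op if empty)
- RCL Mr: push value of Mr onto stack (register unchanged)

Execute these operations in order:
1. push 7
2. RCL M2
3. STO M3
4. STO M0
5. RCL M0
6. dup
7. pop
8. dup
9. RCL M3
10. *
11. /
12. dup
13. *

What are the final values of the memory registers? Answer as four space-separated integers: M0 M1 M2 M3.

Answer: 7 0 0 0

Derivation:
After op 1 (push 7): stack=[7] mem=[0,0,0,0]
After op 2 (RCL M2): stack=[7,0] mem=[0,0,0,0]
After op 3 (STO M3): stack=[7] mem=[0,0,0,0]
After op 4 (STO M0): stack=[empty] mem=[7,0,0,0]
After op 5 (RCL M0): stack=[7] mem=[7,0,0,0]
After op 6 (dup): stack=[7,7] mem=[7,0,0,0]
After op 7 (pop): stack=[7] mem=[7,0,0,0]
After op 8 (dup): stack=[7,7] mem=[7,0,0,0]
After op 9 (RCL M3): stack=[7,7,0] mem=[7,0,0,0]
After op 10 (*): stack=[7,0] mem=[7,0,0,0]
After op 11 (/): stack=[0] mem=[7,0,0,0]
After op 12 (dup): stack=[0,0] mem=[7,0,0,0]
After op 13 (*): stack=[0] mem=[7,0,0,0]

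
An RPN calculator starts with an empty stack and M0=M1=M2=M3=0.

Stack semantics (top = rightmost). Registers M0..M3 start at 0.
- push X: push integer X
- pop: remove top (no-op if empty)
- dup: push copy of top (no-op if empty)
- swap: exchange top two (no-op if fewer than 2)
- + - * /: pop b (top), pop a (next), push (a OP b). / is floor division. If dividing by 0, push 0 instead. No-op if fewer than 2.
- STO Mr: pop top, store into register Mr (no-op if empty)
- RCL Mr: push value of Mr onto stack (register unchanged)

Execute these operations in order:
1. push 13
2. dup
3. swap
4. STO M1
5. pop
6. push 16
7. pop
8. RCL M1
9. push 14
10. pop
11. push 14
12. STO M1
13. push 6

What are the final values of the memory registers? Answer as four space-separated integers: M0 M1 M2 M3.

Answer: 0 14 0 0

Derivation:
After op 1 (push 13): stack=[13] mem=[0,0,0,0]
After op 2 (dup): stack=[13,13] mem=[0,0,0,0]
After op 3 (swap): stack=[13,13] mem=[0,0,0,0]
After op 4 (STO M1): stack=[13] mem=[0,13,0,0]
After op 5 (pop): stack=[empty] mem=[0,13,0,0]
After op 6 (push 16): stack=[16] mem=[0,13,0,0]
After op 7 (pop): stack=[empty] mem=[0,13,0,0]
After op 8 (RCL M1): stack=[13] mem=[0,13,0,0]
After op 9 (push 14): stack=[13,14] mem=[0,13,0,0]
After op 10 (pop): stack=[13] mem=[0,13,0,0]
After op 11 (push 14): stack=[13,14] mem=[0,13,0,0]
After op 12 (STO M1): stack=[13] mem=[0,14,0,0]
After op 13 (push 6): stack=[13,6] mem=[0,14,0,0]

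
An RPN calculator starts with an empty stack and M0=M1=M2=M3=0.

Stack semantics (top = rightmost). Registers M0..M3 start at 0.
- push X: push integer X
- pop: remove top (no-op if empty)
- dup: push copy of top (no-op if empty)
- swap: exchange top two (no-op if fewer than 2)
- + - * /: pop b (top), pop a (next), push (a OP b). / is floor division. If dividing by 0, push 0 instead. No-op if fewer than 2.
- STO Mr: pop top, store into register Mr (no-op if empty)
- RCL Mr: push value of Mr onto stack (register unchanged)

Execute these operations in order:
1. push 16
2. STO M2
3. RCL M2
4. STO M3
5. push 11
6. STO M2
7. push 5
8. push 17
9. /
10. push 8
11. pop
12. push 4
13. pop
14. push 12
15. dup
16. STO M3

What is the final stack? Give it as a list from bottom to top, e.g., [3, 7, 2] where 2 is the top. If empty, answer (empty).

After op 1 (push 16): stack=[16] mem=[0,0,0,0]
After op 2 (STO M2): stack=[empty] mem=[0,0,16,0]
After op 3 (RCL M2): stack=[16] mem=[0,0,16,0]
After op 4 (STO M3): stack=[empty] mem=[0,0,16,16]
After op 5 (push 11): stack=[11] mem=[0,0,16,16]
After op 6 (STO M2): stack=[empty] mem=[0,0,11,16]
After op 7 (push 5): stack=[5] mem=[0,0,11,16]
After op 8 (push 17): stack=[5,17] mem=[0,0,11,16]
After op 9 (/): stack=[0] mem=[0,0,11,16]
After op 10 (push 8): stack=[0,8] mem=[0,0,11,16]
After op 11 (pop): stack=[0] mem=[0,0,11,16]
After op 12 (push 4): stack=[0,4] mem=[0,0,11,16]
After op 13 (pop): stack=[0] mem=[0,0,11,16]
After op 14 (push 12): stack=[0,12] mem=[0,0,11,16]
After op 15 (dup): stack=[0,12,12] mem=[0,0,11,16]
After op 16 (STO M3): stack=[0,12] mem=[0,0,11,12]

Answer: [0, 12]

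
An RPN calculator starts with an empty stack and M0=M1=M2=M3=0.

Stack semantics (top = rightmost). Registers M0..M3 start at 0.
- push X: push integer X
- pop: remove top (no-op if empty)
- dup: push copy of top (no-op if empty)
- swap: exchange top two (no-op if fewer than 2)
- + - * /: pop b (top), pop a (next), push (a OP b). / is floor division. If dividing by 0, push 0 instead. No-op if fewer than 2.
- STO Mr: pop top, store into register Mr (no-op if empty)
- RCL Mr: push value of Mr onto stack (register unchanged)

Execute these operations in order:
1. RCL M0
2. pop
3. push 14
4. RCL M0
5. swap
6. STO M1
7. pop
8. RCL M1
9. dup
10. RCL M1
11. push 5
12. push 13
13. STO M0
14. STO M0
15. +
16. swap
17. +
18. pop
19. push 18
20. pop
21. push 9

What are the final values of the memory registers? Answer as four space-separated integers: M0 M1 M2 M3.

Answer: 5 14 0 0

Derivation:
After op 1 (RCL M0): stack=[0] mem=[0,0,0,0]
After op 2 (pop): stack=[empty] mem=[0,0,0,0]
After op 3 (push 14): stack=[14] mem=[0,0,0,0]
After op 4 (RCL M0): stack=[14,0] mem=[0,0,0,0]
After op 5 (swap): stack=[0,14] mem=[0,0,0,0]
After op 6 (STO M1): stack=[0] mem=[0,14,0,0]
After op 7 (pop): stack=[empty] mem=[0,14,0,0]
After op 8 (RCL M1): stack=[14] mem=[0,14,0,0]
After op 9 (dup): stack=[14,14] mem=[0,14,0,0]
After op 10 (RCL M1): stack=[14,14,14] mem=[0,14,0,0]
After op 11 (push 5): stack=[14,14,14,5] mem=[0,14,0,0]
After op 12 (push 13): stack=[14,14,14,5,13] mem=[0,14,0,0]
After op 13 (STO M0): stack=[14,14,14,5] mem=[13,14,0,0]
After op 14 (STO M0): stack=[14,14,14] mem=[5,14,0,0]
After op 15 (+): stack=[14,28] mem=[5,14,0,0]
After op 16 (swap): stack=[28,14] mem=[5,14,0,0]
After op 17 (+): stack=[42] mem=[5,14,0,0]
After op 18 (pop): stack=[empty] mem=[5,14,0,0]
After op 19 (push 18): stack=[18] mem=[5,14,0,0]
After op 20 (pop): stack=[empty] mem=[5,14,0,0]
After op 21 (push 9): stack=[9] mem=[5,14,0,0]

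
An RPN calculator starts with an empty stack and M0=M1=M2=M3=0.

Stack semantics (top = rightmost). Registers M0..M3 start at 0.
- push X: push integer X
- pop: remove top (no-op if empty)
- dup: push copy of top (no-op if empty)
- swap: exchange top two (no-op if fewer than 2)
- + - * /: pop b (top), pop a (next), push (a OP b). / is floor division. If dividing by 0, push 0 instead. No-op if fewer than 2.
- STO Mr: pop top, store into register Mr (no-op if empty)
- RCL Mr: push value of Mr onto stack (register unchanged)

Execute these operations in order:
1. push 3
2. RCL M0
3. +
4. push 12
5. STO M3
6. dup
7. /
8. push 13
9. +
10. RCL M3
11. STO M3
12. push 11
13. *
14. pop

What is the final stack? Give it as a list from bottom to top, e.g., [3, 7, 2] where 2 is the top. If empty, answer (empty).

Answer: (empty)

Derivation:
After op 1 (push 3): stack=[3] mem=[0,0,0,0]
After op 2 (RCL M0): stack=[3,0] mem=[0,0,0,0]
After op 3 (+): stack=[3] mem=[0,0,0,0]
After op 4 (push 12): stack=[3,12] mem=[0,0,0,0]
After op 5 (STO M3): stack=[3] mem=[0,0,0,12]
After op 6 (dup): stack=[3,3] mem=[0,0,0,12]
After op 7 (/): stack=[1] mem=[0,0,0,12]
After op 8 (push 13): stack=[1,13] mem=[0,0,0,12]
After op 9 (+): stack=[14] mem=[0,0,0,12]
After op 10 (RCL M3): stack=[14,12] mem=[0,0,0,12]
After op 11 (STO M3): stack=[14] mem=[0,0,0,12]
After op 12 (push 11): stack=[14,11] mem=[0,0,0,12]
After op 13 (*): stack=[154] mem=[0,0,0,12]
After op 14 (pop): stack=[empty] mem=[0,0,0,12]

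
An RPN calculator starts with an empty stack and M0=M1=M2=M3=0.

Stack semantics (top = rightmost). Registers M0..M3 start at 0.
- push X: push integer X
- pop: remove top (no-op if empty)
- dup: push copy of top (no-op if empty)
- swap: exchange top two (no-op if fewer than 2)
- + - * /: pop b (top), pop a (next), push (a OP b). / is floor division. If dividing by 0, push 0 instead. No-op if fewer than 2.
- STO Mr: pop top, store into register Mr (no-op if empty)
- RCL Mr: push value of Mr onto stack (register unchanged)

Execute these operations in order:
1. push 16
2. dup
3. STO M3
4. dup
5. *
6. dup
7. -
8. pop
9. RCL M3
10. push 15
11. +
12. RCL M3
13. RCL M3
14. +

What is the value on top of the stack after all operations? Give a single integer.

After op 1 (push 16): stack=[16] mem=[0,0,0,0]
After op 2 (dup): stack=[16,16] mem=[0,0,0,0]
After op 3 (STO M3): stack=[16] mem=[0,0,0,16]
After op 4 (dup): stack=[16,16] mem=[0,0,0,16]
After op 5 (*): stack=[256] mem=[0,0,0,16]
After op 6 (dup): stack=[256,256] mem=[0,0,0,16]
After op 7 (-): stack=[0] mem=[0,0,0,16]
After op 8 (pop): stack=[empty] mem=[0,0,0,16]
After op 9 (RCL M3): stack=[16] mem=[0,0,0,16]
After op 10 (push 15): stack=[16,15] mem=[0,0,0,16]
After op 11 (+): stack=[31] mem=[0,0,0,16]
After op 12 (RCL M3): stack=[31,16] mem=[0,0,0,16]
After op 13 (RCL M3): stack=[31,16,16] mem=[0,0,0,16]
After op 14 (+): stack=[31,32] mem=[0,0,0,16]

Answer: 32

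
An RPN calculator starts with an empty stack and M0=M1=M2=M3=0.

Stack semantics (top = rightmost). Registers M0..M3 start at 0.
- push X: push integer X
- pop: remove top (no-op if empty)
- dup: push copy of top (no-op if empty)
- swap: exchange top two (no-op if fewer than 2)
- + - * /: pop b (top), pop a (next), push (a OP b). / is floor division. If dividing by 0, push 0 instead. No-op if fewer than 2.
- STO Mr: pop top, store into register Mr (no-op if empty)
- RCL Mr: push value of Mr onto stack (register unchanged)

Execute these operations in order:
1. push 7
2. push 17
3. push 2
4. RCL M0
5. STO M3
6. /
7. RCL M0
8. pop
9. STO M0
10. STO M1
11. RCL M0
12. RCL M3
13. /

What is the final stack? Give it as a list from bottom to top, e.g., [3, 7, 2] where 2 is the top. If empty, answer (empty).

After op 1 (push 7): stack=[7] mem=[0,0,0,0]
After op 2 (push 17): stack=[7,17] mem=[0,0,0,0]
After op 3 (push 2): stack=[7,17,2] mem=[0,0,0,0]
After op 4 (RCL M0): stack=[7,17,2,0] mem=[0,0,0,0]
After op 5 (STO M3): stack=[7,17,2] mem=[0,0,0,0]
After op 6 (/): stack=[7,8] mem=[0,0,0,0]
After op 7 (RCL M0): stack=[7,8,0] mem=[0,0,0,0]
After op 8 (pop): stack=[7,8] mem=[0,0,0,0]
After op 9 (STO M0): stack=[7] mem=[8,0,0,0]
After op 10 (STO M1): stack=[empty] mem=[8,7,0,0]
After op 11 (RCL M0): stack=[8] mem=[8,7,0,0]
After op 12 (RCL M3): stack=[8,0] mem=[8,7,0,0]
After op 13 (/): stack=[0] mem=[8,7,0,0]

Answer: [0]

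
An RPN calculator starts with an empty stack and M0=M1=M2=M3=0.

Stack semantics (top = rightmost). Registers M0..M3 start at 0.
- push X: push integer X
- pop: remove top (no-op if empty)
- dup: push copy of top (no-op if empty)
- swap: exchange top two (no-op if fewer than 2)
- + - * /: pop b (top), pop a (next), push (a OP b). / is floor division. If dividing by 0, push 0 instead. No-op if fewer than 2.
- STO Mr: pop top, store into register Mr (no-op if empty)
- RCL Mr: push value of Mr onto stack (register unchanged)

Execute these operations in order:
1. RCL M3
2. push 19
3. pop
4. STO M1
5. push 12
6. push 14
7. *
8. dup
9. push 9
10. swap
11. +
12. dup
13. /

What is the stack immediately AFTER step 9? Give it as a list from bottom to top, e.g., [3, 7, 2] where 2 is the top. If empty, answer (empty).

After op 1 (RCL M3): stack=[0] mem=[0,0,0,0]
After op 2 (push 19): stack=[0,19] mem=[0,0,0,0]
After op 3 (pop): stack=[0] mem=[0,0,0,0]
After op 4 (STO M1): stack=[empty] mem=[0,0,0,0]
After op 5 (push 12): stack=[12] mem=[0,0,0,0]
After op 6 (push 14): stack=[12,14] mem=[0,0,0,0]
After op 7 (*): stack=[168] mem=[0,0,0,0]
After op 8 (dup): stack=[168,168] mem=[0,0,0,0]
After op 9 (push 9): stack=[168,168,9] mem=[0,0,0,0]

[168, 168, 9]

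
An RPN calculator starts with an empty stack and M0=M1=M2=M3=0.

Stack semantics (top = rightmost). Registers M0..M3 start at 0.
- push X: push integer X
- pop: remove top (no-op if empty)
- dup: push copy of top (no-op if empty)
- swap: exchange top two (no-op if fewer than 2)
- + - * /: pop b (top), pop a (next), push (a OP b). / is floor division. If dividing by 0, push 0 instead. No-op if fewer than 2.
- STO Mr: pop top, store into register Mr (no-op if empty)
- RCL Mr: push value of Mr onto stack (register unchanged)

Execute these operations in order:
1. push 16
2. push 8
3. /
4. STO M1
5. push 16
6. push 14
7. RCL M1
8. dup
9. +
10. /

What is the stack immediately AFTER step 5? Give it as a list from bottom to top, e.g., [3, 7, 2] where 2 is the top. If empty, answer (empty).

After op 1 (push 16): stack=[16] mem=[0,0,0,0]
After op 2 (push 8): stack=[16,8] mem=[0,0,0,0]
After op 3 (/): stack=[2] mem=[0,0,0,0]
After op 4 (STO M1): stack=[empty] mem=[0,2,0,0]
After op 5 (push 16): stack=[16] mem=[0,2,0,0]

[16]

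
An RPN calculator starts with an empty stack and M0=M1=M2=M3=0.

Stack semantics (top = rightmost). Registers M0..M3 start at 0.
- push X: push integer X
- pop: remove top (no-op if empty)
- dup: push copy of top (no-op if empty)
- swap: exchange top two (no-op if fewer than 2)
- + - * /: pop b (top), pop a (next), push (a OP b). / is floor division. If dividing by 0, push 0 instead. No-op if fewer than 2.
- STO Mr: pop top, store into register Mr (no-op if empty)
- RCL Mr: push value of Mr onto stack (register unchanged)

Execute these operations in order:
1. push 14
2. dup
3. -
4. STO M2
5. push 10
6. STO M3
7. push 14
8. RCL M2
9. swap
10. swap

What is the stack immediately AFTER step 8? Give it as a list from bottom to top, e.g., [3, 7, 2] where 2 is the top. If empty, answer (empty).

After op 1 (push 14): stack=[14] mem=[0,0,0,0]
After op 2 (dup): stack=[14,14] mem=[0,0,0,0]
After op 3 (-): stack=[0] mem=[0,0,0,0]
After op 4 (STO M2): stack=[empty] mem=[0,0,0,0]
After op 5 (push 10): stack=[10] mem=[0,0,0,0]
After op 6 (STO M3): stack=[empty] mem=[0,0,0,10]
After op 7 (push 14): stack=[14] mem=[0,0,0,10]
After op 8 (RCL M2): stack=[14,0] mem=[0,0,0,10]

[14, 0]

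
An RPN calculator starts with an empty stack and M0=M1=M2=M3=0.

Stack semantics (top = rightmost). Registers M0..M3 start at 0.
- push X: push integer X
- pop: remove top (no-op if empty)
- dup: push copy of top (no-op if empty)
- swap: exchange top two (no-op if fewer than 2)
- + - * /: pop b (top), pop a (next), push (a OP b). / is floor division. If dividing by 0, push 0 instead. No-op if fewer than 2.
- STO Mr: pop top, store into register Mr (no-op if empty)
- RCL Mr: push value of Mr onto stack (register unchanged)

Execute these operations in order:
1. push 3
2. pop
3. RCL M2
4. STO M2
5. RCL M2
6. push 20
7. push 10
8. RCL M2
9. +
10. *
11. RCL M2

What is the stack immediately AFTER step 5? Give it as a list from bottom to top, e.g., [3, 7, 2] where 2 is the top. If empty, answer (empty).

After op 1 (push 3): stack=[3] mem=[0,0,0,0]
After op 2 (pop): stack=[empty] mem=[0,0,0,0]
After op 3 (RCL M2): stack=[0] mem=[0,0,0,0]
After op 4 (STO M2): stack=[empty] mem=[0,0,0,0]
After op 5 (RCL M2): stack=[0] mem=[0,0,0,0]

[0]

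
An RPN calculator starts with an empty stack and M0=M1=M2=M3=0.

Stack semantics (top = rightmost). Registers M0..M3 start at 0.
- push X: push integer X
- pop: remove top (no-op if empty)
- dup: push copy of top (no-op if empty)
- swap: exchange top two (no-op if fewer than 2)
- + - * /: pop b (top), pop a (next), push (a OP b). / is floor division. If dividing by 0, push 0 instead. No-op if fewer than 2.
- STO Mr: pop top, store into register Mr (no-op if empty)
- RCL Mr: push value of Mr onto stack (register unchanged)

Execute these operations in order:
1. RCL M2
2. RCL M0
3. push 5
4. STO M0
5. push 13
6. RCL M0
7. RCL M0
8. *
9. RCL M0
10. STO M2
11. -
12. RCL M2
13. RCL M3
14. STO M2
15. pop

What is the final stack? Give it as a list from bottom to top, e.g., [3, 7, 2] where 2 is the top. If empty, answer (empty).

Answer: [0, 0, -12]

Derivation:
After op 1 (RCL M2): stack=[0] mem=[0,0,0,0]
After op 2 (RCL M0): stack=[0,0] mem=[0,0,0,0]
After op 3 (push 5): stack=[0,0,5] mem=[0,0,0,0]
After op 4 (STO M0): stack=[0,0] mem=[5,0,0,0]
After op 5 (push 13): stack=[0,0,13] mem=[5,0,0,0]
After op 6 (RCL M0): stack=[0,0,13,5] mem=[5,0,0,0]
After op 7 (RCL M0): stack=[0,0,13,5,5] mem=[5,0,0,0]
After op 8 (*): stack=[0,0,13,25] mem=[5,0,0,0]
After op 9 (RCL M0): stack=[0,0,13,25,5] mem=[5,0,0,0]
After op 10 (STO M2): stack=[0,0,13,25] mem=[5,0,5,0]
After op 11 (-): stack=[0,0,-12] mem=[5,0,5,0]
After op 12 (RCL M2): stack=[0,0,-12,5] mem=[5,0,5,0]
After op 13 (RCL M3): stack=[0,0,-12,5,0] mem=[5,0,5,0]
After op 14 (STO M2): stack=[0,0,-12,5] mem=[5,0,0,0]
After op 15 (pop): stack=[0,0,-12] mem=[5,0,0,0]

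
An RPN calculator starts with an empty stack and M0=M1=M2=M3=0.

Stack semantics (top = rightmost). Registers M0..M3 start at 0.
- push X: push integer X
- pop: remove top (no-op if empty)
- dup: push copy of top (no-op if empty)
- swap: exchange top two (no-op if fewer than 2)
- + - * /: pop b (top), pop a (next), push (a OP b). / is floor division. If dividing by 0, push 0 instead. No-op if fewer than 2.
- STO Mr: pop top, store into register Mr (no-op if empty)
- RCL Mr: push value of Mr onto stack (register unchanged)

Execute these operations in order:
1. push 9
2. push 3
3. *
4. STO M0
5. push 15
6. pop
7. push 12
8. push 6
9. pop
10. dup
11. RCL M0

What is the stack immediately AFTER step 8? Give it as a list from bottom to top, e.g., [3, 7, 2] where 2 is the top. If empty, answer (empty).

After op 1 (push 9): stack=[9] mem=[0,0,0,0]
After op 2 (push 3): stack=[9,3] mem=[0,0,0,0]
After op 3 (*): stack=[27] mem=[0,0,0,0]
After op 4 (STO M0): stack=[empty] mem=[27,0,0,0]
After op 5 (push 15): stack=[15] mem=[27,0,0,0]
After op 6 (pop): stack=[empty] mem=[27,0,0,0]
After op 7 (push 12): stack=[12] mem=[27,0,0,0]
After op 8 (push 6): stack=[12,6] mem=[27,0,0,0]

[12, 6]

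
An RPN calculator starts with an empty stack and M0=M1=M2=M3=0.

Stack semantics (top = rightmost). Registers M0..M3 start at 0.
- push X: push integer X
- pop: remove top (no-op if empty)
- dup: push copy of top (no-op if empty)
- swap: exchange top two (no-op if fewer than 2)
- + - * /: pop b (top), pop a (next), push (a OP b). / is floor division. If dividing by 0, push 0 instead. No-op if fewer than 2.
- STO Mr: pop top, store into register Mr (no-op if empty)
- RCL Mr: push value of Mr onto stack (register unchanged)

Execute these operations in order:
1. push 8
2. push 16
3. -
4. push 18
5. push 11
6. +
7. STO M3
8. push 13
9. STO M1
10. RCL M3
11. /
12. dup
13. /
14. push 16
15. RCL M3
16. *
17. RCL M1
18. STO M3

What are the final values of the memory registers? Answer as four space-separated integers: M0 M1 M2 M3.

After op 1 (push 8): stack=[8] mem=[0,0,0,0]
After op 2 (push 16): stack=[8,16] mem=[0,0,0,0]
After op 3 (-): stack=[-8] mem=[0,0,0,0]
After op 4 (push 18): stack=[-8,18] mem=[0,0,0,0]
After op 5 (push 11): stack=[-8,18,11] mem=[0,0,0,0]
After op 6 (+): stack=[-8,29] mem=[0,0,0,0]
After op 7 (STO M3): stack=[-8] mem=[0,0,0,29]
After op 8 (push 13): stack=[-8,13] mem=[0,0,0,29]
After op 9 (STO M1): stack=[-8] mem=[0,13,0,29]
After op 10 (RCL M3): stack=[-8,29] mem=[0,13,0,29]
After op 11 (/): stack=[-1] mem=[0,13,0,29]
After op 12 (dup): stack=[-1,-1] mem=[0,13,0,29]
After op 13 (/): stack=[1] mem=[0,13,0,29]
After op 14 (push 16): stack=[1,16] mem=[0,13,0,29]
After op 15 (RCL M3): stack=[1,16,29] mem=[0,13,0,29]
After op 16 (*): stack=[1,464] mem=[0,13,0,29]
After op 17 (RCL M1): stack=[1,464,13] mem=[0,13,0,29]
After op 18 (STO M3): stack=[1,464] mem=[0,13,0,13]

Answer: 0 13 0 13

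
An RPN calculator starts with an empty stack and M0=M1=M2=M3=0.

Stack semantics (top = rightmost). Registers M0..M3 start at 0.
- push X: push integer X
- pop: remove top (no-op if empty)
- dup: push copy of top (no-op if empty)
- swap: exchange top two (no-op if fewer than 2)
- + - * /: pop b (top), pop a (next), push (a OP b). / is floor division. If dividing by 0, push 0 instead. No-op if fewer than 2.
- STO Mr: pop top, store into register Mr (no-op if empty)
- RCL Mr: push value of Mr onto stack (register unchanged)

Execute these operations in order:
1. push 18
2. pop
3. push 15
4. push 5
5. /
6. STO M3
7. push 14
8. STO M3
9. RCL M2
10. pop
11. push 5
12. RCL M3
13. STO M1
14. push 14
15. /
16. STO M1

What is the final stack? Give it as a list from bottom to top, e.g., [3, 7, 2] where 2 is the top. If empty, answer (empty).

Answer: (empty)

Derivation:
After op 1 (push 18): stack=[18] mem=[0,0,0,0]
After op 2 (pop): stack=[empty] mem=[0,0,0,0]
After op 3 (push 15): stack=[15] mem=[0,0,0,0]
After op 4 (push 5): stack=[15,5] mem=[0,0,0,0]
After op 5 (/): stack=[3] mem=[0,0,0,0]
After op 6 (STO M3): stack=[empty] mem=[0,0,0,3]
After op 7 (push 14): stack=[14] mem=[0,0,0,3]
After op 8 (STO M3): stack=[empty] mem=[0,0,0,14]
After op 9 (RCL M2): stack=[0] mem=[0,0,0,14]
After op 10 (pop): stack=[empty] mem=[0,0,0,14]
After op 11 (push 5): stack=[5] mem=[0,0,0,14]
After op 12 (RCL M3): stack=[5,14] mem=[0,0,0,14]
After op 13 (STO M1): stack=[5] mem=[0,14,0,14]
After op 14 (push 14): stack=[5,14] mem=[0,14,0,14]
After op 15 (/): stack=[0] mem=[0,14,0,14]
After op 16 (STO M1): stack=[empty] mem=[0,0,0,14]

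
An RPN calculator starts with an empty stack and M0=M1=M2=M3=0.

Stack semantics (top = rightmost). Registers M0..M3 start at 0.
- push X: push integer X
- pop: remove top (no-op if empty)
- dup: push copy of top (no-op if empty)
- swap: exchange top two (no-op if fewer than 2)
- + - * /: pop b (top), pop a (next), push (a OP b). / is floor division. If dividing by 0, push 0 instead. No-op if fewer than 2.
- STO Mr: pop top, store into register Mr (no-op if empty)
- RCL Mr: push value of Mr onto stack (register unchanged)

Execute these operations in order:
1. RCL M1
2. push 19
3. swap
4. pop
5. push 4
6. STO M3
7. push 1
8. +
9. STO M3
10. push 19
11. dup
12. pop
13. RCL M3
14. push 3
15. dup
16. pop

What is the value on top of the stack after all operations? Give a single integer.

Answer: 3

Derivation:
After op 1 (RCL M1): stack=[0] mem=[0,0,0,0]
After op 2 (push 19): stack=[0,19] mem=[0,0,0,0]
After op 3 (swap): stack=[19,0] mem=[0,0,0,0]
After op 4 (pop): stack=[19] mem=[0,0,0,0]
After op 5 (push 4): stack=[19,4] mem=[0,0,0,0]
After op 6 (STO M3): stack=[19] mem=[0,0,0,4]
After op 7 (push 1): stack=[19,1] mem=[0,0,0,4]
After op 8 (+): stack=[20] mem=[0,0,0,4]
After op 9 (STO M3): stack=[empty] mem=[0,0,0,20]
After op 10 (push 19): stack=[19] mem=[0,0,0,20]
After op 11 (dup): stack=[19,19] mem=[0,0,0,20]
After op 12 (pop): stack=[19] mem=[0,0,0,20]
After op 13 (RCL M3): stack=[19,20] mem=[0,0,0,20]
After op 14 (push 3): stack=[19,20,3] mem=[0,0,0,20]
After op 15 (dup): stack=[19,20,3,3] mem=[0,0,0,20]
After op 16 (pop): stack=[19,20,3] mem=[0,0,0,20]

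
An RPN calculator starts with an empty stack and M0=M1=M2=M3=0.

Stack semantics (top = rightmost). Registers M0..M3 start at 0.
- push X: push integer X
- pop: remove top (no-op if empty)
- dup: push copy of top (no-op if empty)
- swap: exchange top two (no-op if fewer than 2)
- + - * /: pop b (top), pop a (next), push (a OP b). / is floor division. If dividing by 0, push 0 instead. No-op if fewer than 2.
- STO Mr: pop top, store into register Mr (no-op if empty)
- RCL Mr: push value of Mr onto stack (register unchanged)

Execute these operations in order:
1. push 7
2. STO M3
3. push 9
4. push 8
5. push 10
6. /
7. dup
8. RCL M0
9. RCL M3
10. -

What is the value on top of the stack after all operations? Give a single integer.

Answer: -7

Derivation:
After op 1 (push 7): stack=[7] mem=[0,0,0,0]
After op 2 (STO M3): stack=[empty] mem=[0,0,0,7]
After op 3 (push 9): stack=[9] mem=[0,0,0,7]
After op 4 (push 8): stack=[9,8] mem=[0,0,0,7]
After op 5 (push 10): stack=[9,8,10] mem=[0,0,0,7]
After op 6 (/): stack=[9,0] mem=[0,0,0,7]
After op 7 (dup): stack=[9,0,0] mem=[0,0,0,7]
After op 8 (RCL M0): stack=[9,0,0,0] mem=[0,0,0,7]
After op 9 (RCL M3): stack=[9,0,0,0,7] mem=[0,0,0,7]
After op 10 (-): stack=[9,0,0,-7] mem=[0,0,0,7]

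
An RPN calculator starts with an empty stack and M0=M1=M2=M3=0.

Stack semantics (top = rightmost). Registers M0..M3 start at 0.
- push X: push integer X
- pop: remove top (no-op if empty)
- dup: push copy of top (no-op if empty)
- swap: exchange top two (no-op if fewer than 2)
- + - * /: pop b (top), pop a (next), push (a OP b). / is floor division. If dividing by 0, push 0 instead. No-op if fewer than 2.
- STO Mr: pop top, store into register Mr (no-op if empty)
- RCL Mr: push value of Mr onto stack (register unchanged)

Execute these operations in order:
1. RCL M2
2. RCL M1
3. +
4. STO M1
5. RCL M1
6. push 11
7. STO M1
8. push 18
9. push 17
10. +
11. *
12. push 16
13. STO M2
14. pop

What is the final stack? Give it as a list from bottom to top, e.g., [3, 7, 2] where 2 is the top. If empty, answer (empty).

Answer: (empty)

Derivation:
After op 1 (RCL M2): stack=[0] mem=[0,0,0,0]
After op 2 (RCL M1): stack=[0,0] mem=[0,0,0,0]
After op 3 (+): stack=[0] mem=[0,0,0,0]
After op 4 (STO M1): stack=[empty] mem=[0,0,0,0]
After op 5 (RCL M1): stack=[0] mem=[0,0,0,0]
After op 6 (push 11): stack=[0,11] mem=[0,0,0,0]
After op 7 (STO M1): stack=[0] mem=[0,11,0,0]
After op 8 (push 18): stack=[0,18] mem=[0,11,0,0]
After op 9 (push 17): stack=[0,18,17] mem=[0,11,0,0]
After op 10 (+): stack=[0,35] mem=[0,11,0,0]
After op 11 (*): stack=[0] mem=[0,11,0,0]
After op 12 (push 16): stack=[0,16] mem=[0,11,0,0]
After op 13 (STO M2): stack=[0] mem=[0,11,16,0]
After op 14 (pop): stack=[empty] mem=[0,11,16,0]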